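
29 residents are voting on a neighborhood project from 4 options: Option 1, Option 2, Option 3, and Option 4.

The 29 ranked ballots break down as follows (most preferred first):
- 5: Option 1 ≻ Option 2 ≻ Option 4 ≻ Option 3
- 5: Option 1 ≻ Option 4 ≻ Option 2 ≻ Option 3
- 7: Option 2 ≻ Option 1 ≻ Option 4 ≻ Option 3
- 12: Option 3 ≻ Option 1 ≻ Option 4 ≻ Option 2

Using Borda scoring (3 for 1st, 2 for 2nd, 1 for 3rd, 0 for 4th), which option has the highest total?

Option 1

Option 1: 5×3 + 5×3 + 7×2 + 12×2 = 68
Option 2: 5×2 + 5×1 + 7×3 + 12×0 = 36
Option 3: 5×0 + 5×0 + 7×0 + 12×3 = 36
Option 4: 5×1 + 5×2 + 7×1 + 12×1 = 34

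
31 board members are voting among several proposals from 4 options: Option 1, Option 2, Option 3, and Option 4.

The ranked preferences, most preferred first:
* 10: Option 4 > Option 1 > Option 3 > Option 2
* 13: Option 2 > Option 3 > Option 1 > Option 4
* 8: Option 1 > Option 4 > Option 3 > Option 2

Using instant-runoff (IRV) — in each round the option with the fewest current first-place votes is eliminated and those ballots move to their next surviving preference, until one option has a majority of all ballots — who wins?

Option 4

Round 1: Option 1 8, Option 2 13, Option 3 0, Option 4 10. Option 3 eliminated.
Round 2: Option 1 8, Option 2 13, Option 4 10. Option 1 eliminated.
Round 3: Option 2 13, Option 4 18. Option 4 has a majority (≥16).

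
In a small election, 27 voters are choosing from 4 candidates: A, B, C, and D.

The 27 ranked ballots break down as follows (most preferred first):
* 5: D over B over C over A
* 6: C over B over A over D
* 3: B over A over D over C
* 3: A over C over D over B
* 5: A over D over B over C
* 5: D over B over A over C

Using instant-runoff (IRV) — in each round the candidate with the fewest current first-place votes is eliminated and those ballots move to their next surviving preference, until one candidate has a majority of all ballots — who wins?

A

Round 1: A 8, B 3, C 6, D 10. B eliminated.
Round 2: A 11, C 6, D 10. C eliminated.
Round 3: A 17, D 10. A has a majority (≥14).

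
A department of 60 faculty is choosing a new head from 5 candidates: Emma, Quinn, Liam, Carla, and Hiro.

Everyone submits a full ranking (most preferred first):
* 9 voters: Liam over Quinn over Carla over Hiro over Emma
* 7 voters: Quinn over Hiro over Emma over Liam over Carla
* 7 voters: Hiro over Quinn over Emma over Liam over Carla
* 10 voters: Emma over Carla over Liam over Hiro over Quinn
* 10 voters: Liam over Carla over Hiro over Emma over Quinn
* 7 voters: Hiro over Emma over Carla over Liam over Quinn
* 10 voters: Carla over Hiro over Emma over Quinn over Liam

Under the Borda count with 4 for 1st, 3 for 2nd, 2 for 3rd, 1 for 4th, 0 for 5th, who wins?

Emma: 9×0 + 7×2 + 7×2 + 10×4 + 10×1 + 7×3 + 10×2 = 119
Quinn: 9×3 + 7×4 + 7×3 + 10×0 + 10×0 + 7×0 + 10×1 = 86
Liam: 9×4 + 7×1 + 7×1 + 10×2 + 10×4 + 7×1 + 10×0 = 117
Carla: 9×2 + 7×0 + 7×0 + 10×3 + 10×3 + 7×2 + 10×4 = 132
Hiro: 9×1 + 7×3 + 7×4 + 10×1 + 10×2 + 7×4 + 10×3 = 146

Hiro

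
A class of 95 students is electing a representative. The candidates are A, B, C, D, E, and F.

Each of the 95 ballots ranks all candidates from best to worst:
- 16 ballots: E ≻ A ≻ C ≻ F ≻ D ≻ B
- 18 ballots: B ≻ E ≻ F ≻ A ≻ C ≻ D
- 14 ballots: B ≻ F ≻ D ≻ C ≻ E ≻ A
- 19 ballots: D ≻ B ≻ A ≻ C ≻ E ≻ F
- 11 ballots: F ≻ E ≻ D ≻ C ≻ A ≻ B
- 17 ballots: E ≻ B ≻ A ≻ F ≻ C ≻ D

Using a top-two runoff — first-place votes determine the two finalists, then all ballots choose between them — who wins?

B

Round 1 first-place votes: A 0, B 32, C 0, D 19, E 33, F 11. E and B advance.
Runoff: E is ranked above B on 44 ballots, B above E on 51.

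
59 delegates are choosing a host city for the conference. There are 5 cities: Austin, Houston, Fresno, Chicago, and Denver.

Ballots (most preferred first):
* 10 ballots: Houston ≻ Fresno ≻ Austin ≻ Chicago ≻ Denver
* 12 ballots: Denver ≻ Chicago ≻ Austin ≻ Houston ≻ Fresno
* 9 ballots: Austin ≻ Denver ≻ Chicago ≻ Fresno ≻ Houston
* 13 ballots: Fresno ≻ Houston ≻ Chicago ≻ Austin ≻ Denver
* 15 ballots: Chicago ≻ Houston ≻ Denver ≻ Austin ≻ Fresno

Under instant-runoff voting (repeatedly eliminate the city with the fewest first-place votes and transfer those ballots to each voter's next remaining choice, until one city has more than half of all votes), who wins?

Denver

Round 1: Austin 9, Houston 10, Fresno 13, Chicago 15, Denver 12. Austin eliminated.
Round 2: Houston 10, Fresno 13, Chicago 15, Denver 21. Houston eliminated.
Round 3: Fresno 23, Chicago 15, Denver 21. Chicago eliminated.
Round 4: Fresno 23, Denver 36. Denver has a majority (≥30).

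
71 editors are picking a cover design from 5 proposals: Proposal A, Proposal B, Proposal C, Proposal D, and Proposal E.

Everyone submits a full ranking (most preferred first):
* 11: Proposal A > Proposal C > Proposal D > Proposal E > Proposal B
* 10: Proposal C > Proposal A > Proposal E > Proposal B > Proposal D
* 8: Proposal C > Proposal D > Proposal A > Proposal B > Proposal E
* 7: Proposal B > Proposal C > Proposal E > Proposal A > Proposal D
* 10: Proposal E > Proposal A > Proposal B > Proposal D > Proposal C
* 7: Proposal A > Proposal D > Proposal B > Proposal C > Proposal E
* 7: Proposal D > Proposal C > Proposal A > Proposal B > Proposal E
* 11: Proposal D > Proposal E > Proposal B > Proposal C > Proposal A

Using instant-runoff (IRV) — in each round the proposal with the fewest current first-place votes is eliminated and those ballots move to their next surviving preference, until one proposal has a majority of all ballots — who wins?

Round 1: Proposal A 18, Proposal B 7, Proposal C 18, Proposal D 18, Proposal E 10. Proposal B eliminated.
Round 2: Proposal A 18, Proposal C 25, Proposal D 18, Proposal E 10. Proposal E eliminated.
Round 3: Proposal A 28, Proposal C 25, Proposal D 18. Proposal D eliminated.
Round 4: Proposal A 28, Proposal C 43. Proposal C has a majority (≥36).

Proposal C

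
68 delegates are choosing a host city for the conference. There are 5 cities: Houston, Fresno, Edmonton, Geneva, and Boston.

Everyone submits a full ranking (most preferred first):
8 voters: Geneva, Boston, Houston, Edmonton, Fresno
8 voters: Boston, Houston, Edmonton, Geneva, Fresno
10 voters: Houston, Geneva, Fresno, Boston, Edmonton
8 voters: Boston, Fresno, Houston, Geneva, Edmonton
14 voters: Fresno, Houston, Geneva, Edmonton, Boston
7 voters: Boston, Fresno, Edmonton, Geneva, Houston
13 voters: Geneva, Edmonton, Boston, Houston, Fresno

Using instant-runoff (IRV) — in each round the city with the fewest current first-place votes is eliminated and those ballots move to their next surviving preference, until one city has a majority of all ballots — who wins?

Geneva

Round 1: Houston 10, Fresno 14, Edmonton 0, Geneva 21, Boston 23. Edmonton eliminated.
Round 2: Houston 10, Fresno 14, Geneva 21, Boston 23. Houston eliminated.
Round 3: Fresno 14, Geneva 31, Boston 23. Fresno eliminated.
Round 4: Geneva 45, Boston 23. Geneva has a majority (≥35).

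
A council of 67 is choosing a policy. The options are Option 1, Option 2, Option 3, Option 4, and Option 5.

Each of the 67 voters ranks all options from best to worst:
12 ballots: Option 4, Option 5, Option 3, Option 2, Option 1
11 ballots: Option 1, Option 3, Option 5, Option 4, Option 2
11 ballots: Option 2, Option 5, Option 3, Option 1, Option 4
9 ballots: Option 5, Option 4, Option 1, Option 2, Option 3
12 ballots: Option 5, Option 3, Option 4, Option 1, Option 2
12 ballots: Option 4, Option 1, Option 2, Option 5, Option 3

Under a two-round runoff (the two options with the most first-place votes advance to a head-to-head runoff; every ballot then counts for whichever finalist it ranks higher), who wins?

Round 1 first-place votes: Option 1 11, Option 2 11, Option 3 0, Option 4 24, Option 5 21. Option 4 and Option 5 advance.
Runoff: Option 4 is ranked above Option 5 on 24 ballots, Option 5 above Option 4 on 43.

Option 5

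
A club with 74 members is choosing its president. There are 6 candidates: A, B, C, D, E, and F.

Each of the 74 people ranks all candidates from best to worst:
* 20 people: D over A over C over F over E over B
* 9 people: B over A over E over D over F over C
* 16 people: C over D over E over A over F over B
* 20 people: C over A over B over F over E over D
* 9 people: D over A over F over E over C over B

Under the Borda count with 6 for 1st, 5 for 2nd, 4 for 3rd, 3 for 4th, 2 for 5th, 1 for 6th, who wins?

A: 20×5 + 9×5 + 16×3 + 20×5 + 9×5 = 338
B: 20×1 + 9×6 + 16×1 + 20×4 + 9×1 = 179
C: 20×4 + 9×1 + 16×6 + 20×6 + 9×2 = 323
D: 20×6 + 9×3 + 16×5 + 20×1 + 9×6 = 301
E: 20×2 + 9×4 + 16×4 + 20×2 + 9×3 = 207
F: 20×3 + 9×2 + 16×2 + 20×3 + 9×4 = 206

A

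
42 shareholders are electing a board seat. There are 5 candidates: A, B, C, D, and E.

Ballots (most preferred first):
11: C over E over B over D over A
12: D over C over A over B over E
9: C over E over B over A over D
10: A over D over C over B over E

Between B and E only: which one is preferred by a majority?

B is ranked above E on 22 ballots; E above B on 20.

B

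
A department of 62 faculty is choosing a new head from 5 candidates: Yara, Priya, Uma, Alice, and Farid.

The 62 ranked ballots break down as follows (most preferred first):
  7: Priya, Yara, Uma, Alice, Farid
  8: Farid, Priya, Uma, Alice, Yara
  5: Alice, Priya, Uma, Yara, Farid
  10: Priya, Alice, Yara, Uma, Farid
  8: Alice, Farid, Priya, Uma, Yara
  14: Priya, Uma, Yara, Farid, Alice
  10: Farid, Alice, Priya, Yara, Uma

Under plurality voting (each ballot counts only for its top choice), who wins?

Priya

First-place votes: Yara 0, Priya 31, Uma 0, Alice 13, Farid 18.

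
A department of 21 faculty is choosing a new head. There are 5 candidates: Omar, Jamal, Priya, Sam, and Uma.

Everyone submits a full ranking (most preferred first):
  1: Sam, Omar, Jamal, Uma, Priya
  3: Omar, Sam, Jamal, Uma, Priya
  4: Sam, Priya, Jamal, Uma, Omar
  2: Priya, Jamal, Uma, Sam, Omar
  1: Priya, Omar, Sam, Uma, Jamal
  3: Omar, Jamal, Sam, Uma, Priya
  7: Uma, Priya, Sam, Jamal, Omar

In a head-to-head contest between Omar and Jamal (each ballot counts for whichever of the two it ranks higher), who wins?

Omar is ranked above Jamal on 8 ballots; Jamal above Omar on 13.

Jamal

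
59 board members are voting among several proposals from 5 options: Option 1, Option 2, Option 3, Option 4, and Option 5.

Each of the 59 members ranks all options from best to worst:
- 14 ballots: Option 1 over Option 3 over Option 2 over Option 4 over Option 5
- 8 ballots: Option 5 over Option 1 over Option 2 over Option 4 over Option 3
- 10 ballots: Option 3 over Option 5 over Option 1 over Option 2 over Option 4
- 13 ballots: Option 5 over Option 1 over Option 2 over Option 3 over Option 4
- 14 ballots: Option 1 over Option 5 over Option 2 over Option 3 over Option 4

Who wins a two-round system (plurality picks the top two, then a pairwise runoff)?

Round 1 first-place votes: Option 1 28, Option 2 0, Option 3 10, Option 4 0, Option 5 21. Option 1 and Option 5 advance.
Runoff: Option 1 is ranked above Option 5 on 28 ballots, Option 5 above Option 1 on 31.

Option 5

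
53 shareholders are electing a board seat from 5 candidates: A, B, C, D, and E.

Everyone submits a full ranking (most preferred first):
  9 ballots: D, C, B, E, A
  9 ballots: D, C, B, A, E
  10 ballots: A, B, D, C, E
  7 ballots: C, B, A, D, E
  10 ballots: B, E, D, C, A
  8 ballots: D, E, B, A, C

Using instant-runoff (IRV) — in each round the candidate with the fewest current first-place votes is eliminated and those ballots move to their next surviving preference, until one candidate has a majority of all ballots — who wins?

B

Round 1: A 10, B 10, C 7, D 26, E 0. E eliminated.
Round 2: A 10, B 10, C 7, D 26. C eliminated.
Round 3: A 10, B 17, D 26. A eliminated.
Round 4: B 27, D 26. B has a majority (≥27).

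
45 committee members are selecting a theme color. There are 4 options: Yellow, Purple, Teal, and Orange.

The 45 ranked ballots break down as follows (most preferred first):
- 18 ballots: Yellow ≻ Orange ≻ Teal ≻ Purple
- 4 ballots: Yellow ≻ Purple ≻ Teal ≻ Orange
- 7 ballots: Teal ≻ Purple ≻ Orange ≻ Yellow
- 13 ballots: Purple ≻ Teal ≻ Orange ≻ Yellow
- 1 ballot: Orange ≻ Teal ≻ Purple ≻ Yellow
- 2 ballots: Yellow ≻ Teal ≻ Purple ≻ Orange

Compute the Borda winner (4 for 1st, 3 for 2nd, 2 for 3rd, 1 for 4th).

Yellow: 18×4 + 4×4 + 7×1 + 13×1 + 1×1 + 2×4 = 117
Purple: 18×1 + 4×3 + 7×3 + 13×4 + 1×2 + 2×2 = 109
Teal: 18×2 + 4×2 + 7×4 + 13×3 + 1×3 + 2×3 = 120
Orange: 18×3 + 4×1 + 7×2 + 13×2 + 1×4 + 2×1 = 104

Teal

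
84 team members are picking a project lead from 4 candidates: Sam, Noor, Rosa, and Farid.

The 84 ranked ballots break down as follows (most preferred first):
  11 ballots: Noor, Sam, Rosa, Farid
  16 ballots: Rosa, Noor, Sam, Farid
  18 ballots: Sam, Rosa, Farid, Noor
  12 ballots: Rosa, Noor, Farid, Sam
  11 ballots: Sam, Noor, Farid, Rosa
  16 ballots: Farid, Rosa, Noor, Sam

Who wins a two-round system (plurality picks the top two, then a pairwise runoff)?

Round 1 first-place votes: Sam 29, Noor 11, Rosa 28, Farid 16. Sam and Rosa advance.
Runoff: Sam is ranked above Rosa on 40 ballots, Rosa above Sam on 44.

Rosa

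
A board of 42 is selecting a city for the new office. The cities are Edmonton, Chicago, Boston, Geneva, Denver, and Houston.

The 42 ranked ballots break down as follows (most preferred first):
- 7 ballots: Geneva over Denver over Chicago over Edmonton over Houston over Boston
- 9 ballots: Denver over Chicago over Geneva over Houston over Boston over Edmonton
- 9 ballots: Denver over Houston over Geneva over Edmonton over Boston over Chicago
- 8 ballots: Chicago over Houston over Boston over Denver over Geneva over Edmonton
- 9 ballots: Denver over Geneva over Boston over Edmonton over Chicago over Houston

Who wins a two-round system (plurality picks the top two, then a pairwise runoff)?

Round 1 first-place votes: Edmonton 0, Chicago 8, Boston 0, Geneva 7, Denver 27, Houston 0. Denver and Chicago advance.
Runoff: Denver is ranked above Chicago on 34 ballots, Chicago above Denver on 8.

Denver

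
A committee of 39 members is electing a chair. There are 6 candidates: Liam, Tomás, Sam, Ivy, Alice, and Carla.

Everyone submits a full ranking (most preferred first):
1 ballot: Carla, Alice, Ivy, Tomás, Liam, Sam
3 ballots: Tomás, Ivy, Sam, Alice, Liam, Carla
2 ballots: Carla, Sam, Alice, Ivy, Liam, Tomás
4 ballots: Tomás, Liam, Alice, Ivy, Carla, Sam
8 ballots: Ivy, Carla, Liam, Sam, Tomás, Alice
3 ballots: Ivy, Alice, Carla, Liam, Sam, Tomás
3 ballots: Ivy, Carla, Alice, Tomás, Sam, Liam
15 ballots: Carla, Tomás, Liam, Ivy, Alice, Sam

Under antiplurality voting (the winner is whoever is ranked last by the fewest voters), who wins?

Last-place votes: Liam 3, Tomás 5, Sam 20, Ivy 0, Alice 8, Carla 3.

Ivy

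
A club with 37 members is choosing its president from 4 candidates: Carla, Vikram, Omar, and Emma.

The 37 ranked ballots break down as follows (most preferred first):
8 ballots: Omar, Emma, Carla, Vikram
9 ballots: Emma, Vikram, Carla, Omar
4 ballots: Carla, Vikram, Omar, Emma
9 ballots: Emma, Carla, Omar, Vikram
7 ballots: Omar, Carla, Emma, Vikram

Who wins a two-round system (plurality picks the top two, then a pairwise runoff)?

Omar

Round 1 first-place votes: Carla 4, Vikram 0, Omar 15, Emma 18. Emma and Omar advance.
Runoff: Emma is ranked above Omar on 18 ballots, Omar above Emma on 19.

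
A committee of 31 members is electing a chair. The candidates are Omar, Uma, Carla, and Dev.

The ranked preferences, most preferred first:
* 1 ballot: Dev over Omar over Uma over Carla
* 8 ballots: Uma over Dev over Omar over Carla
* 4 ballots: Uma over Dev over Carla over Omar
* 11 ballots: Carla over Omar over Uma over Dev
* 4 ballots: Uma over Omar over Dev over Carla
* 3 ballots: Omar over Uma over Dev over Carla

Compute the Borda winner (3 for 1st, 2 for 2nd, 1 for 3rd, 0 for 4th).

Omar: 1×2 + 8×1 + 4×0 + 11×2 + 4×2 + 3×3 = 49
Uma: 1×1 + 8×3 + 4×3 + 11×1 + 4×3 + 3×2 = 66
Carla: 1×0 + 8×0 + 4×1 + 11×3 + 4×0 + 3×0 = 37
Dev: 1×3 + 8×2 + 4×2 + 11×0 + 4×1 + 3×1 = 34

Uma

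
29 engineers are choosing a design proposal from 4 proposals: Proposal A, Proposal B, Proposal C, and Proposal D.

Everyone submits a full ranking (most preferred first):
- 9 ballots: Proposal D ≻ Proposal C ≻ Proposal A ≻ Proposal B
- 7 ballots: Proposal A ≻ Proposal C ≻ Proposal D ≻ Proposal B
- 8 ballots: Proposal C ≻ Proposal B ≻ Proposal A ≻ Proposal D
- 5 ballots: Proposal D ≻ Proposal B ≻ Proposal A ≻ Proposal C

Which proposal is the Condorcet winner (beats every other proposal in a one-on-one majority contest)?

Proposal C

Proposal C vs Proposal A: 17–12
Proposal C vs Proposal B: 24–5
Proposal C vs Proposal D: 15–14
Proposal C beats every other proposal.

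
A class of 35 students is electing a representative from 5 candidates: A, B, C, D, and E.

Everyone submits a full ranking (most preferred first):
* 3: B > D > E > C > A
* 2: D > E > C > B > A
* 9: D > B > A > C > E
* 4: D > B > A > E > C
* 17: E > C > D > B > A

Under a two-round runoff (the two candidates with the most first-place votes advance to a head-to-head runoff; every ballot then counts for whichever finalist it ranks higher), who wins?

Round 1 first-place votes: A 0, B 3, C 0, D 15, E 17. E and D advance.
Runoff: E is ranked above D on 17 ballots, D above E on 18.

D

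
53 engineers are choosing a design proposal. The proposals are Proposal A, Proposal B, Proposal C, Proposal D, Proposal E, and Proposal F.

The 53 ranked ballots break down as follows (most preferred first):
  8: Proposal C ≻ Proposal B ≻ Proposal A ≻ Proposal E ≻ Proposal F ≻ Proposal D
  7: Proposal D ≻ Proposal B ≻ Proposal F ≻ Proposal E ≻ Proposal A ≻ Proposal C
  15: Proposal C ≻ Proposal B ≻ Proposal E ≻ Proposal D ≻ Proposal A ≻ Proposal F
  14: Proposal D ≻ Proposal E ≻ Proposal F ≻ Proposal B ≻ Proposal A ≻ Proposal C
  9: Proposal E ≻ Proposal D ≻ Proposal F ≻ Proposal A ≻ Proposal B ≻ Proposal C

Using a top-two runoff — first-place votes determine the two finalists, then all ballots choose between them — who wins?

Round 1 first-place votes: Proposal A 0, Proposal B 0, Proposal C 23, Proposal D 21, Proposal E 9, Proposal F 0. Proposal C and Proposal D advance.
Runoff: Proposal C is ranked above Proposal D on 23 ballots, Proposal D above Proposal C on 30.

Proposal D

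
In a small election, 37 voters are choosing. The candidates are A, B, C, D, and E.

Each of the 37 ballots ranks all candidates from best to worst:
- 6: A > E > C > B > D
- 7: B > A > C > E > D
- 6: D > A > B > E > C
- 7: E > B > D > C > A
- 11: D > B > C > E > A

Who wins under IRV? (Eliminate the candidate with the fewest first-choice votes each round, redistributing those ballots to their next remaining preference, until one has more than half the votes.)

Round 1: A 6, B 7, C 0, D 17, E 7. C eliminated.
Round 2: A 6, B 7, D 17, E 7. A eliminated.
Round 3: B 7, D 17, E 13. B eliminated.
Round 4: D 17, E 20. E has a majority (≥19).

E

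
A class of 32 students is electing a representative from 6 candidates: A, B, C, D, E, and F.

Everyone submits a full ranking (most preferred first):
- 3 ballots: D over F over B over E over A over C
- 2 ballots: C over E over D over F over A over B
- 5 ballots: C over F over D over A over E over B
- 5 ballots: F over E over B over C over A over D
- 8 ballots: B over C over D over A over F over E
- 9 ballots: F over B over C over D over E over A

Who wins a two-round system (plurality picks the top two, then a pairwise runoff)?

Round 1 first-place votes: A 0, B 8, C 7, D 3, E 0, F 14. F and B advance.
Runoff: F is ranked above B on 24 ballots, B above F on 8.

F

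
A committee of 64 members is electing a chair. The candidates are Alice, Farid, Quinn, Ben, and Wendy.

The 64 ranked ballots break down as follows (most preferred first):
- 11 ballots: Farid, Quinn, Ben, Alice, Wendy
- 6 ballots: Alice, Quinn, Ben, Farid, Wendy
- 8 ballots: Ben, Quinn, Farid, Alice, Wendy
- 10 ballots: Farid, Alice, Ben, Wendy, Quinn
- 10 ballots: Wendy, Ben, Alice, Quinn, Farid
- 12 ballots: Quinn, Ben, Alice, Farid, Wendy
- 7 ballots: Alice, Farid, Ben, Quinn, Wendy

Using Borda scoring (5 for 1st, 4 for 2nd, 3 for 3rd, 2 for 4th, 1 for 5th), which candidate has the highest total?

Ben

Alice: 11×2 + 6×5 + 8×2 + 10×4 + 10×3 + 12×3 + 7×5 = 209
Farid: 11×5 + 6×2 + 8×3 + 10×5 + 10×1 + 12×2 + 7×4 = 203
Quinn: 11×4 + 6×4 + 8×4 + 10×1 + 10×2 + 12×5 + 7×2 = 204
Ben: 11×3 + 6×3 + 8×5 + 10×3 + 10×4 + 12×4 + 7×3 = 230
Wendy: 11×1 + 6×1 + 8×1 + 10×2 + 10×5 + 12×1 + 7×1 = 114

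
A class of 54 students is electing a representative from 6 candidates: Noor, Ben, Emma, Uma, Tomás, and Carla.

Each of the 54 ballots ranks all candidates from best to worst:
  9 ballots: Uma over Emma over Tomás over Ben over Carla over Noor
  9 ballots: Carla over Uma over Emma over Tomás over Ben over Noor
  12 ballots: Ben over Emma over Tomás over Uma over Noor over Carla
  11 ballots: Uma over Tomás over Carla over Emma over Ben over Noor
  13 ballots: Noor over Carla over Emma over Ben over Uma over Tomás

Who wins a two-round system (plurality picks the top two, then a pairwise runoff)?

Uma

Round 1 first-place votes: Noor 13, Ben 12, Emma 0, Uma 20, Tomás 0, Carla 9. Uma and Noor advance.
Runoff: Uma is ranked above Noor on 41 ballots, Noor above Uma on 13.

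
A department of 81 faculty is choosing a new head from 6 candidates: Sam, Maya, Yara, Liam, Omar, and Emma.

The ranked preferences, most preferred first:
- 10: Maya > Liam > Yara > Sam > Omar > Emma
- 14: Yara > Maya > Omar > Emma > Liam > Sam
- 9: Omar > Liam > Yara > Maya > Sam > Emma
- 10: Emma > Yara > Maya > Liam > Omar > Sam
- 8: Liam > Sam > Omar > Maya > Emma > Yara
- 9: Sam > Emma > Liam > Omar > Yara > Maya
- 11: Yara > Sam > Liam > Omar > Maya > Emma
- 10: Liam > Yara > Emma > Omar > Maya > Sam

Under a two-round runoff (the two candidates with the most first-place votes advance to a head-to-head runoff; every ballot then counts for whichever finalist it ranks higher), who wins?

Liam

Round 1 first-place votes: Sam 9, Maya 10, Yara 25, Liam 18, Omar 9, Emma 10. Yara and Liam advance.
Runoff: Yara is ranked above Liam on 35 ballots, Liam above Yara on 46.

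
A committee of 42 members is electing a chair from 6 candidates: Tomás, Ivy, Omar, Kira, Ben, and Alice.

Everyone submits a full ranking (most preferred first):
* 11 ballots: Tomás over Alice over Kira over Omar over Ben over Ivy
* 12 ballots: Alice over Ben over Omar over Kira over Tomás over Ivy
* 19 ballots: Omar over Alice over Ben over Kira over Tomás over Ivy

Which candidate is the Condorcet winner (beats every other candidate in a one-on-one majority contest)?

Alice vs Tomás: 31–11
Alice vs Ivy: 42–0
Alice vs Omar: 23–19
Alice vs Kira: 42–0
Alice vs Ben: 42–0
Alice beats every other candidate.

Alice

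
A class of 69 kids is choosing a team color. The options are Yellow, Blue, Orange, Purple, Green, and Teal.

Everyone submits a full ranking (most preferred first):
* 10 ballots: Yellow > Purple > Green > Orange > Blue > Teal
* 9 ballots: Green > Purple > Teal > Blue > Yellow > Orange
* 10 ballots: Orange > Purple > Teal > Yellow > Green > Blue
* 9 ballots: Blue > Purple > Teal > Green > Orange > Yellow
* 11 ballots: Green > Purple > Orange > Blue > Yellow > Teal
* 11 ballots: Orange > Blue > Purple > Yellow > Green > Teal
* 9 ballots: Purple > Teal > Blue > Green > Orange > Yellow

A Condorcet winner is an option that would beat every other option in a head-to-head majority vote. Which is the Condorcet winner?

Purple

Purple vs Yellow: 59–10
Purple vs Blue: 49–20
Purple vs Orange: 48–21
Purple vs Green: 49–20
Purple vs Teal: 69–0
Purple beats every other option.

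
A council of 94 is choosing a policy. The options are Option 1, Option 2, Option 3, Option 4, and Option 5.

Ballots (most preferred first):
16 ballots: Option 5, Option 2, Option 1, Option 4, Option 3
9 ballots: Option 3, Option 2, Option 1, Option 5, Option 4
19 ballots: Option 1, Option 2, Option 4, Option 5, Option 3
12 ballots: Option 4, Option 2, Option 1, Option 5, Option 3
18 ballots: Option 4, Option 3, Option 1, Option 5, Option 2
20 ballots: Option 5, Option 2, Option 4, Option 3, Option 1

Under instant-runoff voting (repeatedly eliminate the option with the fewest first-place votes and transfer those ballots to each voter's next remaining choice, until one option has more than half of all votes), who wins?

Round 1: Option 1 19, Option 2 0, Option 3 9, Option 4 30, Option 5 36. Option 2 eliminated.
Round 2: Option 1 19, Option 3 9, Option 4 30, Option 5 36. Option 3 eliminated.
Round 3: Option 1 28, Option 4 30, Option 5 36. Option 1 eliminated.
Round 4: Option 4 49, Option 5 45. Option 4 has a majority (≥48).

Option 4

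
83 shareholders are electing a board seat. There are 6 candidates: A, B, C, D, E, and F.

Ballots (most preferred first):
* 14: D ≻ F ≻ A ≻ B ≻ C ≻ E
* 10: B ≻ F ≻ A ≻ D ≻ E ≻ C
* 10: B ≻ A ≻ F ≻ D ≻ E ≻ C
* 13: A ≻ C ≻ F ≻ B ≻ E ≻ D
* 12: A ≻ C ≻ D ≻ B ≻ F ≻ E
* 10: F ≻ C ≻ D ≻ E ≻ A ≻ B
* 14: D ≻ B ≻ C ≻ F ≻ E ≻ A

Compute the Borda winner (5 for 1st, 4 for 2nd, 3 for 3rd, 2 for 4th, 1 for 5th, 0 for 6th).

A: 14×3 + 10×3 + 10×4 + 13×5 + 12×5 + 10×1 + 14×0 = 247
B: 14×2 + 10×5 + 10×5 + 13×2 + 12×2 + 10×0 + 14×4 = 234
C: 14×1 + 10×0 + 10×0 + 13×4 + 12×4 + 10×4 + 14×3 = 196
D: 14×5 + 10×2 + 10×2 + 13×0 + 12×3 + 10×3 + 14×5 = 246
E: 14×0 + 10×1 + 10×1 + 13×1 + 12×0 + 10×2 + 14×1 = 67
F: 14×4 + 10×4 + 10×3 + 13×3 + 12×1 + 10×5 + 14×2 = 255

F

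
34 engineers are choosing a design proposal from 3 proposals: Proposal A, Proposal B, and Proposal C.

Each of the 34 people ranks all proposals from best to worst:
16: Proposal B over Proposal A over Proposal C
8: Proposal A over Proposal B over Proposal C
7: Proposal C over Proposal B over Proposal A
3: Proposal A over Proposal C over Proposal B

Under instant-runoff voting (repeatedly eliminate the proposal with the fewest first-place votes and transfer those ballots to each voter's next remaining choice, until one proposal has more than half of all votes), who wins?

Round 1: Proposal A 11, Proposal B 16, Proposal C 7. Proposal C eliminated.
Round 2: Proposal A 11, Proposal B 23. Proposal B has a majority (≥18).

Proposal B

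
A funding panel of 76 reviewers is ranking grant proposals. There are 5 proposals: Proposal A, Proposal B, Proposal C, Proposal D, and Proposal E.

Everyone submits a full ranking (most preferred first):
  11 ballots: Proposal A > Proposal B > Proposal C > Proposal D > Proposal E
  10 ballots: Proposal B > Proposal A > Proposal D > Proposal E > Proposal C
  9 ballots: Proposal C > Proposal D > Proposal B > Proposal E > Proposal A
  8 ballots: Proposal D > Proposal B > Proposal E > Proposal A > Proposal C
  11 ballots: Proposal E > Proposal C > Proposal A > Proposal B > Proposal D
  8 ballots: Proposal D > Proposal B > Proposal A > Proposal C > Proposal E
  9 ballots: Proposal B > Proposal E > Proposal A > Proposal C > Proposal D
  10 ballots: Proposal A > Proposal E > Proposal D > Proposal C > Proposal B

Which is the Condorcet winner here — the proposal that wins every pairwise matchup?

Proposal B vs Proposal A: 44–32
Proposal B vs Proposal C: 46–30
Proposal B vs Proposal D: 41–35
Proposal B vs Proposal E: 55–21
Proposal B beats every other proposal.

Proposal B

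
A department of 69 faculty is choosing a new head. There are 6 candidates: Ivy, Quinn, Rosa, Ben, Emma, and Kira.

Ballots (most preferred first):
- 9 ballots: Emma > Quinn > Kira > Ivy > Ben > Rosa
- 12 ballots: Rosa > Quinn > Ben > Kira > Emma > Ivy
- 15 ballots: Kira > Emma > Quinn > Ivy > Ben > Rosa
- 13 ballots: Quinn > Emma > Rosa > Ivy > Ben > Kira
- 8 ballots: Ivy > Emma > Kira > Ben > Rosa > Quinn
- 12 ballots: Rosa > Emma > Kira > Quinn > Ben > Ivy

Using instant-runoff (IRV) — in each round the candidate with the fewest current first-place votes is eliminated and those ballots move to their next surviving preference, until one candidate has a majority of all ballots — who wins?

Round 1: Ivy 8, Quinn 13, Rosa 24, Ben 0, Emma 9, Kira 15. Ben eliminated.
Round 2: Ivy 8, Quinn 13, Rosa 24, Emma 9, Kira 15. Ivy eliminated.
Round 3: Quinn 13, Rosa 24, Emma 17, Kira 15. Quinn eliminated.
Round 4: Rosa 24, Emma 30, Kira 15. Kira eliminated.
Round 5: Rosa 24, Emma 45. Emma has a majority (≥35).

Emma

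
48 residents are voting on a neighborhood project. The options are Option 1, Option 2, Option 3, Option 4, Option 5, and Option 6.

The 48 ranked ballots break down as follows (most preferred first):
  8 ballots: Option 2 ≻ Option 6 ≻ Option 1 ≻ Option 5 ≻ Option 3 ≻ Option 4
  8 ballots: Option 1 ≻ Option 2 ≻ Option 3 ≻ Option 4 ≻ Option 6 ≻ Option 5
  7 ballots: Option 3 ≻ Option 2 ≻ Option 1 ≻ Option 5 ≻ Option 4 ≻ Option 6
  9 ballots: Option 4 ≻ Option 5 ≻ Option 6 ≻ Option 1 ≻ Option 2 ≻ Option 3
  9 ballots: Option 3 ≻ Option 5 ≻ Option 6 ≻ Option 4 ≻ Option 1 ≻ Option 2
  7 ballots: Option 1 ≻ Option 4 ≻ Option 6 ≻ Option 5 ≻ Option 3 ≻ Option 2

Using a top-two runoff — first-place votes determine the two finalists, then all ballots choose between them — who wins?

Round 1 first-place votes: Option 1 15, Option 2 8, Option 3 16, Option 4 9, Option 5 0, Option 6 0. Option 3 and Option 1 advance.
Runoff: Option 3 is ranked above Option 1 on 16 ballots, Option 1 above Option 3 on 32.

Option 1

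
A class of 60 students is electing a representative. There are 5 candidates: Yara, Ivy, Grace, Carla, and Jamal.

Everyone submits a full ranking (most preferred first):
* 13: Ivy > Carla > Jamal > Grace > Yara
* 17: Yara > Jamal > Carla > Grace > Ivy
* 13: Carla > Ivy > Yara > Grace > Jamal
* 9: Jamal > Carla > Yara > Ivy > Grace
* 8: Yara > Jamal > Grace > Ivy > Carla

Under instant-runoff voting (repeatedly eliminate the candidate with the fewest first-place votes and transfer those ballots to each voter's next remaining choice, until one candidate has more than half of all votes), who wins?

Round 1: Yara 25, Ivy 13, Grace 0, Carla 13, Jamal 9. Grace eliminated.
Round 2: Yara 25, Ivy 13, Carla 13, Jamal 9. Jamal eliminated.
Round 3: Yara 25, Ivy 13, Carla 22. Ivy eliminated.
Round 4: Yara 25, Carla 35. Carla has a majority (≥31).

Carla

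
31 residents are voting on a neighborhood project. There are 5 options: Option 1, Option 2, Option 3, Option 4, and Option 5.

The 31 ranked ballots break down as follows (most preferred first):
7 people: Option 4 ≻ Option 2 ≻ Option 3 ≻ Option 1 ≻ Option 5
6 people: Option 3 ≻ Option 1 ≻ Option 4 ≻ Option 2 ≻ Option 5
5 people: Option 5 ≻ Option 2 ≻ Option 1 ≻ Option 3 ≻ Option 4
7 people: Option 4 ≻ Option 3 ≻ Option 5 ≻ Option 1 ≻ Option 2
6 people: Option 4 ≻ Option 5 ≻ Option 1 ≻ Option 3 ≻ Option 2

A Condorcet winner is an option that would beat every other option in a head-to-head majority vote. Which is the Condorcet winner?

Option 4 vs Option 1: 20–11
Option 4 vs Option 2: 26–5
Option 4 vs Option 3: 20–11
Option 4 vs Option 5: 26–5
Option 4 beats every other option.

Option 4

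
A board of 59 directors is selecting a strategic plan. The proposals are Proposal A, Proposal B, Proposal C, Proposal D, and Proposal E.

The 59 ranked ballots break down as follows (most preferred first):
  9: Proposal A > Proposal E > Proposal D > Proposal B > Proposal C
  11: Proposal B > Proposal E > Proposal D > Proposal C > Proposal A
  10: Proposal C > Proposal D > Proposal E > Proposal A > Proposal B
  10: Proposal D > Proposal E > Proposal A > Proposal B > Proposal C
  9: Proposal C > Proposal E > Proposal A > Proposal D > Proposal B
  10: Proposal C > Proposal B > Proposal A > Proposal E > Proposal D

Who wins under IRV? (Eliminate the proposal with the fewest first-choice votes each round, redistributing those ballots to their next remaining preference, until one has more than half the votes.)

Proposal D

Round 1: Proposal A 9, Proposal B 11, Proposal C 29, Proposal D 10, Proposal E 0. Proposal E eliminated.
Round 2: Proposal A 9, Proposal B 11, Proposal C 29, Proposal D 10. Proposal A eliminated.
Round 3: Proposal B 11, Proposal C 29, Proposal D 19. Proposal B eliminated.
Round 4: Proposal C 29, Proposal D 30. Proposal D has a majority (≥30).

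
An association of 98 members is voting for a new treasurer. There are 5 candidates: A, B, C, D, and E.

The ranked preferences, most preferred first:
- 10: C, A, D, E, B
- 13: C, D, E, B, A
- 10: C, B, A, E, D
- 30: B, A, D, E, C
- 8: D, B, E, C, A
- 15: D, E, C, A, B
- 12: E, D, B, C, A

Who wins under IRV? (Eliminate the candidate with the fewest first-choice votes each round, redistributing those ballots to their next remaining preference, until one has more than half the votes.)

D

Round 1: A 0, B 30, C 33, D 23, E 12. A eliminated.
Round 2: B 30, C 33, D 23, E 12. E eliminated.
Round 3: B 30, C 33, D 35. B eliminated.
Round 4: C 33, D 65. D has a majority (≥50).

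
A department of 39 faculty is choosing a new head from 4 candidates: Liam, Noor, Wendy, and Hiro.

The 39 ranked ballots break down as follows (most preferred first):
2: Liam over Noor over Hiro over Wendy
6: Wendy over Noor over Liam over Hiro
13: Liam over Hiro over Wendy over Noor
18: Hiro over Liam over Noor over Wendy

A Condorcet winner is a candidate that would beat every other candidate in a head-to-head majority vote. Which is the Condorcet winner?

Liam vs Noor: 33–6
Liam vs Wendy: 33–6
Liam vs Hiro: 21–18
Liam beats every other candidate.

Liam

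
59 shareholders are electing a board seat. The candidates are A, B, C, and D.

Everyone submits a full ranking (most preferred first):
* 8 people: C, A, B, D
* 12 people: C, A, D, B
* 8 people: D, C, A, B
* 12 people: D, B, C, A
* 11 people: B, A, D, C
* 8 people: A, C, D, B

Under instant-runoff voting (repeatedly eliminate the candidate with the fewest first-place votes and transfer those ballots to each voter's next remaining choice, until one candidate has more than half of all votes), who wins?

Round 1: A 8, B 11, C 20, D 20. A eliminated.
Round 2: B 11, C 28, D 20. B eliminated.
Round 3: C 28, D 31. D has a majority (≥30).

D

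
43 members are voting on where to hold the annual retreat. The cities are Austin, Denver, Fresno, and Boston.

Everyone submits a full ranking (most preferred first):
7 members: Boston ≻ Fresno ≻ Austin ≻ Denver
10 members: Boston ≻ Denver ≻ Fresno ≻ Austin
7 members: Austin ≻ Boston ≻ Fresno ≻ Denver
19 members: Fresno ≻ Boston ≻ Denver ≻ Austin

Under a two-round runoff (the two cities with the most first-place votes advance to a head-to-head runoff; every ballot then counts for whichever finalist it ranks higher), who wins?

Round 1 first-place votes: Austin 7, Denver 0, Fresno 19, Boston 17. Fresno and Boston advance.
Runoff: Fresno is ranked above Boston on 19 ballots, Boston above Fresno on 24.

Boston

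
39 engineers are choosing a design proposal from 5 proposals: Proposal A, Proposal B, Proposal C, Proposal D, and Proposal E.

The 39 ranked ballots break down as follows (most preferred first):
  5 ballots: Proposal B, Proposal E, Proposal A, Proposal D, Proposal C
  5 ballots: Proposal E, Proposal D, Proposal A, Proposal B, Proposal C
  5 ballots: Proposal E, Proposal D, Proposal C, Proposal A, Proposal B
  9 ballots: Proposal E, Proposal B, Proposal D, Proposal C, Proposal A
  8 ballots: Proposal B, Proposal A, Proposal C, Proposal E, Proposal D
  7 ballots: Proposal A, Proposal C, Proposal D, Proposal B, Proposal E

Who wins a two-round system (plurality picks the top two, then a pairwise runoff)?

Proposal B

Round 1 first-place votes: Proposal A 7, Proposal B 13, Proposal C 0, Proposal D 0, Proposal E 19. Proposal E and Proposal B advance.
Runoff: Proposal E is ranked above Proposal B on 19 ballots, Proposal B above Proposal E on 20.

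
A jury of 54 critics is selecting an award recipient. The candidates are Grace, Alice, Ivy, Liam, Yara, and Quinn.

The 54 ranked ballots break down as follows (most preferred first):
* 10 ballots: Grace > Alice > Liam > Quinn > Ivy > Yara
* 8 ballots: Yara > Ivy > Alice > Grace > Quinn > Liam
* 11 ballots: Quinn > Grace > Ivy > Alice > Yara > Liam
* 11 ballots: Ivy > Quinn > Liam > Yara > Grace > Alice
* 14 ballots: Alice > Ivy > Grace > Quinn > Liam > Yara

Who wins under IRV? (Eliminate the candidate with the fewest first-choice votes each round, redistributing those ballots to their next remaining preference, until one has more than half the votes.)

Round 1: Grace 10, Alice 14, Ivy 11, Liam 0, Yara 8, Quinn 11. Liam eliminated.
Round 2: Grace 10, Alice 14, Ivy 11, Yara 8, Quinn 11. Yara eliminated.
Round 3: Grace 10, Alice 14, Ivy 19, Quinn 11. Grace eliminated.
Round 4: Alice 24, Ivy 19, Quinn 11. Quinn eliminated.
Round 5: Alice 24, Ivy 30. Ivy has a majority (≥28).

Ivy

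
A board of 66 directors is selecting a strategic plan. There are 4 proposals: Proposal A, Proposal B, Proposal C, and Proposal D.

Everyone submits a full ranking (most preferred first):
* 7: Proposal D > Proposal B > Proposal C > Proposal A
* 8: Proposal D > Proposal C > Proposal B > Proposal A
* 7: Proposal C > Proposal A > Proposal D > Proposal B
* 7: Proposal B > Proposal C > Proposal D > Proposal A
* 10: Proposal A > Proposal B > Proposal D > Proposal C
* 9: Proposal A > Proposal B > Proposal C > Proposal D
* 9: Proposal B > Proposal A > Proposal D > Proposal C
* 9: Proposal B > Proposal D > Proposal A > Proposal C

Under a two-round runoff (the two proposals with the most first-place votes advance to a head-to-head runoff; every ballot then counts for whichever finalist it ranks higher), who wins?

Proposal B

Round 1 first-place votes: Proposal A 19, Proposal B 25, Proposal C 7, Proposal D 15. Proposal B and Proposal A advance.
Runoff: Proposal B is ranked above Proposal A on 40 ballots, Proposal A above Proposal B on 26.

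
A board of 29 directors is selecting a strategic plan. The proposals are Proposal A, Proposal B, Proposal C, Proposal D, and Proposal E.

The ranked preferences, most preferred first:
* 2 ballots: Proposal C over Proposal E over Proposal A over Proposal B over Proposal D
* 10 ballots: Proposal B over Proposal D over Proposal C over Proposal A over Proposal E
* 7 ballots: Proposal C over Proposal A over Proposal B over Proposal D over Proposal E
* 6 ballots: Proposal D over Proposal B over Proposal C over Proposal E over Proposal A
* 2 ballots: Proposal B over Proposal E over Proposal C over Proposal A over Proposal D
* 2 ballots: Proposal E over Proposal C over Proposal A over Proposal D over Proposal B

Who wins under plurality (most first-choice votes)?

First-place votes: Proposal A 0, Proposal B 12, Proposal C 9, Proposal D 6, Proposal E 2.

Proposal B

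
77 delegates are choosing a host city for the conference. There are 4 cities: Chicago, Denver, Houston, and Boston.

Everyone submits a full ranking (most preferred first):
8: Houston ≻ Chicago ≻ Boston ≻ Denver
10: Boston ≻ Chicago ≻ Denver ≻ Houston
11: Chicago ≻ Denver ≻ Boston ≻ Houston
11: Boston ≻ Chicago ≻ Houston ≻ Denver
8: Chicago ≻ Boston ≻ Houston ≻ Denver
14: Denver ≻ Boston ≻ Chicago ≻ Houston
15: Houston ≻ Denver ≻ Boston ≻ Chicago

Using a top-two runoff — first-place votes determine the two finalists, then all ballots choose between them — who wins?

Boston

Round 1 first-place votes: Chicago 19, Denver 14, Houston 23, Boston 21. Houston and Boston advance.
Runoff: Houston is ranked above Boston on 23 ballots, Boston above Houston on 54.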